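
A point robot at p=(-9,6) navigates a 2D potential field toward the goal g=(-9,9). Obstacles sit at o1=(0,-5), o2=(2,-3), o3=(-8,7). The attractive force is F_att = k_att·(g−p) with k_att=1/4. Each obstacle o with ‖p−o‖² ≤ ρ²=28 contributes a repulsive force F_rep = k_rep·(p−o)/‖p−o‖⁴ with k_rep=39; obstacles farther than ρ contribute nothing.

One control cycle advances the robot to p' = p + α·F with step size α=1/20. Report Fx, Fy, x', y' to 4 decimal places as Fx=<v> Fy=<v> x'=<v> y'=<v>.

F_att = 1/4·(g−p) = 1/4·(0,3) = (0.0000,0.7500)
o1: d²=202 > ρ²=28 → inactive
o2: d²=202 > ρ²=28 → inactive
o3: d²=2 ≤ ρ²=28; F_rep = 39·(-1,-1)/2² = (-9.7500,-9.7500)
F = F_att + ΣF_rep = (-9.7500,-9.0000)
p' = p + 1/20·F = (-9.4875,5.5500)

Fx=-9.7500 Fy=-9.0000 x'=-9.4875 y'=5.5500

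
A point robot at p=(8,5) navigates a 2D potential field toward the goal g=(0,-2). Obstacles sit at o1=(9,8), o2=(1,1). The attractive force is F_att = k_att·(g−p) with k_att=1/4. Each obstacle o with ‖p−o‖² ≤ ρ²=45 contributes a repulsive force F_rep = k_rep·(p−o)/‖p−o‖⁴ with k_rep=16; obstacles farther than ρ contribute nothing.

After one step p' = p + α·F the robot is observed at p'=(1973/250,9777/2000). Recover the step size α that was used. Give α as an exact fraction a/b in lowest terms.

α = 1/20

F_att = 1/4·(g−p) = 1/4·(-8,-7) = (-2.0000,-1.7500)
o1: d²=10 ≤ ρ²=45; F_rep = 16·(-1,-3)/10² = (-0.1600,-0.4800)
o2: d²=65 > ρ²=45 → inactive
F = F_att + ΣF_rep = (-2.1600,-2.2300)
Δp = p'−p = (-0.1080,-0.1115); α = Δx/Fx = (-27/250) / (-54/25) = 1/20
check: Δy/Fy = (-223/2000) / (-223/100) = 1/20 ✓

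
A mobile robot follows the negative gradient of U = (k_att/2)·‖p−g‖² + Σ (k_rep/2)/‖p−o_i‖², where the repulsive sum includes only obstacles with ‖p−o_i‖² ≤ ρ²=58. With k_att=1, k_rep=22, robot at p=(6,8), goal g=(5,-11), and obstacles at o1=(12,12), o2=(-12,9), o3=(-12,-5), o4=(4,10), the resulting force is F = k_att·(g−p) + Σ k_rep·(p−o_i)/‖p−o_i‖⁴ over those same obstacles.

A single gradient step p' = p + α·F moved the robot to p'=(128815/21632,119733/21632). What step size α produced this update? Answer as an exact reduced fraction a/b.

α = 1/8

F_att = 1·(g−p) = 1·(-1,-19) = (-1.0000,-19.0000)
o1: d²=52 ≤ ρ²=58; F_rep = 22·(-6,-4)/52² = (-0.0488,-0.0325)
o2: d²=325 > ρ²=58 → inactive
o3: d²=493 > ρ²=58 → inactive
o4: d²=8 ≤ ρ²=58; F_rep = 22·(2,-2)/8² = (0.6875,-0.6875)
F = F_att + ΣF_rep = (-0.3613,-19.7200)
Δp = p'−p = (-0.0452,-2.4650); α = Δx/Fx = (-977/21632) / (-977/2704) = 1/8
check: Δy/Fy = (-53323/21632) / (-53323/2704) = 1/8 ✓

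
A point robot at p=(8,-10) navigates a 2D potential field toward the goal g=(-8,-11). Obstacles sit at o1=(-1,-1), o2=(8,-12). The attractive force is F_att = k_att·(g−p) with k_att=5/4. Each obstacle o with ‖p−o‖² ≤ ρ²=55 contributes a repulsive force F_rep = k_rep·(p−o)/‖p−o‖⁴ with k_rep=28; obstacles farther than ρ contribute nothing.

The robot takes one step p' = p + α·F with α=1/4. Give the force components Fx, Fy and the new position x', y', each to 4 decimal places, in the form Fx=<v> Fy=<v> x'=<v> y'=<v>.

Fx=-20.0000 Fy=2.2500 x'=3.0000 y'=-9.4375

F_att = 5/4·(g−p) = 5/4·(-16,-1) = (-20.0000,-1.2500)
o1: d²=162 > ρ²=55 → inactive
o2: d²=4 ≤ ρ²=55; F_rep = 28·(0,2)/4² = (0.0000,3.5000)
F = F_att + ΣF_rep = (-20.0000,2.2500)
p' = p + 1/4·F = (3.0000,-9.4375)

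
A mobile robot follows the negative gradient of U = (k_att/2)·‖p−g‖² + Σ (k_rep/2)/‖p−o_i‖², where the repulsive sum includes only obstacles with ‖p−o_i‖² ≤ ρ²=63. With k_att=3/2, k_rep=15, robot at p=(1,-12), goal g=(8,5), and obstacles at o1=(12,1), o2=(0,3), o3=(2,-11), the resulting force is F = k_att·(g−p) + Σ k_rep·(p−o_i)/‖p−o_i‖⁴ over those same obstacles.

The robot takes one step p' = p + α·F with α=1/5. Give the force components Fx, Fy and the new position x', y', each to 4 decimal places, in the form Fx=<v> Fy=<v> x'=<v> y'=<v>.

Fx=6.7500 Fy=21.7500 x'=2.3500 y'=-7.6500

F_att = 3/2·(g−p) = 3/2·(7,17) = (10.5000,25.5000)
o1: d²=290 > ρ²=63 → inactive
o2: d²=226 > ρ²=63 → inactive
o3: d²=2 ≤ ρ²=63; F_rep = 15·(-1,-1)/2² = (-3.7500,-3.7500)
F = F_att + ΣF_rep = (6.7500,21.7500)
p' = p + 1/5·F = (2.3500,-7.6500)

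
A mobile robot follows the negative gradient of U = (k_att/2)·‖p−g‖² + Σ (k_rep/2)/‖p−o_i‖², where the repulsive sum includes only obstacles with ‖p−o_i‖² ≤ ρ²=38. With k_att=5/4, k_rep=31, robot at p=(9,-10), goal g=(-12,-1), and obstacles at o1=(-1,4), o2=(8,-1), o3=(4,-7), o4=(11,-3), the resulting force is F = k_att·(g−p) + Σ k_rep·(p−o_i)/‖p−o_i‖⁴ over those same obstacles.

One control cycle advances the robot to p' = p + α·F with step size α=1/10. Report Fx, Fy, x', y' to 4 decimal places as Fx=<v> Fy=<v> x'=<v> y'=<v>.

Fx=-26.1159 Fy=11.1696 x'=6.3884 y'=-8.8830

F_att = 5/4·(g−p) = 5/4·(-21,9) = (-26.2500,11.2500)
o1: d²=296 > ρ²=38 → inactive
o2: d²=82 > ρ²=38 → inactive
o3: d²=34 ≤ ρ²=38; F_rep = 31·(5,-3)/34² = (0.1341,-0.0804)
o4: d²=53 > ρ²=38 → inactive
F = F_att + ΣF_rep = (-26.1159,11.1696)
p' = p + 1/10·F = (6.3884,-8.8830)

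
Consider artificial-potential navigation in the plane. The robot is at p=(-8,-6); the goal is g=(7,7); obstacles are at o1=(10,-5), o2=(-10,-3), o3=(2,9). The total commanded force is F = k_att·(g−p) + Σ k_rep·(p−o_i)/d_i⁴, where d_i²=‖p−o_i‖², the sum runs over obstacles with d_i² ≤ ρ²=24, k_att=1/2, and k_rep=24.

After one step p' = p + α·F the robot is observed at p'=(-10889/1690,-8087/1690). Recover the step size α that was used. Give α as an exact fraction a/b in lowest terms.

F_att = 1/2·(g−p) = 1/2·(15,13) = (7.5000,6.5000)
o1: d²=325 > ρ²=24 → inactive
o2: d²=13 ≤ ρ²=24; F_rep = 24·(2,-3)/13² = (0.2840,-0.4260)
o3: d²=325 > ρ²=24 → inactive
F = F_att + ΣF_rep = (7.7840,6.0740)
Δp = p'−p = (1.5568,1.2148); α = Δx/Fx = (2631/1690) / (2631/338) = 1/5
check: Δy/Fy = (2053/1690) / (2053/338) = 1/5 ✓

α = 1/5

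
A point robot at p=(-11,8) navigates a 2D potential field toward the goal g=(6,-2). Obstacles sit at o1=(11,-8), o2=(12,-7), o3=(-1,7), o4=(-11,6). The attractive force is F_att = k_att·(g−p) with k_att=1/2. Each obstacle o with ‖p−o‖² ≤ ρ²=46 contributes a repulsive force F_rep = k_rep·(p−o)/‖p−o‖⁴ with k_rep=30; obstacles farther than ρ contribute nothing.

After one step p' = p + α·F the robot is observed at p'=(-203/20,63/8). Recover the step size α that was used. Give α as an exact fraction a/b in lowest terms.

F_att = 1/2·(g−p) = 1/2·(17,-10) = (8.5000,-5.0000)
o1: d²=740 > ρ²=46 → inactive
o2: d²=754 > ρ²=46 → inactive
o3: d²=101 > ρ²=46 → inactive
o4: d²=4 ≤ ρ²=46; F_rep = 30·(0,2)/4² = (0.0000,3.7500)
F = F_att + ΣF_rep = (8.5000,-1.2500)
Δp = p'−p = (0.8500,-0.1250); α = Δx/Fx = (17/20) / (17/2) = 1/10
check: Δy/Fy = (-1/8) / (-5/4) = 1/10 ✓

α = 1/10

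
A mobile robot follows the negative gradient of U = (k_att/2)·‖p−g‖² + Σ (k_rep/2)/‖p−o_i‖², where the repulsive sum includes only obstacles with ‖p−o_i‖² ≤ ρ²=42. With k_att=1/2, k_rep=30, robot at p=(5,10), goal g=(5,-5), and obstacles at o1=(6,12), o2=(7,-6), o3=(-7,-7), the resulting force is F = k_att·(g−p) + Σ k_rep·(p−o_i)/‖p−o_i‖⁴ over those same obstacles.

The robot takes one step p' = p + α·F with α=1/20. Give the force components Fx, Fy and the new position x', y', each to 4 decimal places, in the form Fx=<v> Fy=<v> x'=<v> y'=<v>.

Fx=-1.2000 Fy=-9.9000 x'=4.9400 y'=9.5050

F_att = 1/2·(g−p) = 1/2·(0,-15) = (0.0000,-7.5000)
o1: d²=5 ≤ ρ²=42; F_rep = 30·(-1,-2)/5² = (-1.2000,-2.4000)
o2: d²=260 > ρ²=42 → inactive
o3: d²=433 > ρ²=42 → inactive
F = F_att + ΣF_rep = (-1.2000,-9.9000)
p' = p + 1/20·F = (4.9400,9.5050)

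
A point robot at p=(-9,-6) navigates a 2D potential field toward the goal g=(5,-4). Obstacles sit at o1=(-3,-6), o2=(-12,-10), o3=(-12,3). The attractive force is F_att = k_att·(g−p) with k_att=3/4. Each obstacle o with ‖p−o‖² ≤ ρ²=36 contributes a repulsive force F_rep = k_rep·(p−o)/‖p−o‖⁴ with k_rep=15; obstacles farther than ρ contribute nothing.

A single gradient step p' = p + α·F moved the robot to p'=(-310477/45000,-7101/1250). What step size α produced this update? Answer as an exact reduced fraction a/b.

F_att = 3/4·(g−p) = 3/4·(14,2) = (10.5000,1.5000)
o1: d²=36 ≤ ρ²=36; F_rep = 15·(-6,0)/36² = (-0.0694,0.0000)
o2: d²=25 ≤ ρ²=36; F_rep = 15·(3,4)/25² = (0.0720,0.0960)
o3: d²=90 > ρ²=36 → inactive
F = F_att + ΣF_rep = (10.5026,1.5960)
Δp = p'−p = (2.1005,0.3192); α = Δx/Fx = (94523/45000) / (94523/9000) = 1/5
check: Δy/Fy = (399/1250) / (399/250) = 1/5 ✓

α = 1/5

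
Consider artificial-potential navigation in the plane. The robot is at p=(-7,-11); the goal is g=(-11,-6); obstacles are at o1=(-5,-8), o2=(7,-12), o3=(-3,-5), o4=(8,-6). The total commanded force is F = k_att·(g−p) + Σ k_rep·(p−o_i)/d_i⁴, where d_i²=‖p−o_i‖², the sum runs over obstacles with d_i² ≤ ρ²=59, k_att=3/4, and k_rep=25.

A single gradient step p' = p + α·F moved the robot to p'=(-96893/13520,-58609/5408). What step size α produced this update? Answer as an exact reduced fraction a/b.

α = 1/20

F_att = 3/4·(g−p) = 3/4·(-4,5) = (-3.0000,3.7500)
o1: d²=13 ≤ ρ²=59; F_rep = 25·(-2,-3)/13² = (-0.2959,-0.4438)
o2: d²=197 > ρ²=59 → inactive
o3: d²=52 ≤ ρ²=59; F_rep = 25·(-4,-6)/52² = (-0.0370,-0.0555)
o4: d²=250 > ρ²=59 → inactive
F = F_att + ΣF_rep = (-3.3328,3.2507)
Δp = p'−p = (-0.1666,0.1625); α = Δx/Fx = (-2253/13520) / (-2253/676) = 1/20
check: Δy/Fy = (879/5408) / (4395/1352) = 1/20 ✓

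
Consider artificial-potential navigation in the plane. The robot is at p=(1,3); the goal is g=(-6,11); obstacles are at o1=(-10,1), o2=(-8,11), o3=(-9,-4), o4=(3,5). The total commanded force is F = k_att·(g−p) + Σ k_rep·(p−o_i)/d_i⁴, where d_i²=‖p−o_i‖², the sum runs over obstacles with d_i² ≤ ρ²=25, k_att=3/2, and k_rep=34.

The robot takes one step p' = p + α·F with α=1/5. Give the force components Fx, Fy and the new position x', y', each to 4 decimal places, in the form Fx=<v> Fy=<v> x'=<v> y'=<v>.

F_att = 3/2·(g−p) = 3/2·(-7,8) = (-10.5000,12.0000)
o1: d²=125 > ρ²=25 → inactive
o2: d²=145 > ρ²=25 → inactive
o3: d²=149 > ρ²=25 → inactive
o4: d²=8 ≤ ρ²=25; F_rep = 34·(-2,-2)/8² = (-1.0625,-1.0625)
F = F_att + ΣF_rep = (-11.5625,10.9375)
p' = p + 1/5·F = (-1.3125,5.1875)

Fx=-11.5625 Fy=10.9375 x'=-1.3125 y'=5.1875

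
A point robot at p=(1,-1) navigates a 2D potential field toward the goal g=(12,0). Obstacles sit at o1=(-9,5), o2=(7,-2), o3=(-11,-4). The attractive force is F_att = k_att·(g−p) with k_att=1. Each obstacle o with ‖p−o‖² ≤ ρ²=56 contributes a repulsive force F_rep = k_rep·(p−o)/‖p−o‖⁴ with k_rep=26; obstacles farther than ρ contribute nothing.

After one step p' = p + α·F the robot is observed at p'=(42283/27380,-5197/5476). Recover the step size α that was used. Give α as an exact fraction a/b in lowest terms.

α = 1/20

F_att = 1·(g−p) = 1·(11,1) = (11.0000,1.0000)
o1: d²=136 > ρ²=56 → inactive
o2: d²=37 ≤ ρ²=56; F_rep = 26·(-6,1)/37² = (-0.1140,0.0190)
o3: d²=153 > ρ²=56 → inactive
F = F_att + ΣF_rep = (10.8860,1.0190)
Δp = p'−p = (0.5443,0.0509); α = Δx/Fx = (14903/27380) / (14903/1369) = 1/20
check: Δy/Fy = (279/5476) / (1395/1369) = 1/20 ✓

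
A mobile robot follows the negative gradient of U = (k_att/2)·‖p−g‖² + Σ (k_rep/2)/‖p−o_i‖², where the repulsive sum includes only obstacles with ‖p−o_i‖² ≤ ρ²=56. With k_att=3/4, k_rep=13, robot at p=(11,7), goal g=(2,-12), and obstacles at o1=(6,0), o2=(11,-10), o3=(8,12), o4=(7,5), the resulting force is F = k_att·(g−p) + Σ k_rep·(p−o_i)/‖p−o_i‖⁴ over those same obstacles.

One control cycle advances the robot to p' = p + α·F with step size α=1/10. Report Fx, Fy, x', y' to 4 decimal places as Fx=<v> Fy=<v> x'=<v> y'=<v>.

Fx=-6.5863 Fy=-14.2412 x'=10.3414 y'=5.5759

F_att = 3/4·(g−p) = 3/4·(-9,-19) = (-6.7500,-14.2500)
o1: d²=74 > ρ²=56 → inactive
o2: d²=289 > ρ²=56 → inactive
o3: d²=34 ≤ ρ²=56; F_rep = 13·(3,-5)/34² = (0.0337,-0.0562)
o4: d²=20 ≤ ρ²=56; F_rep = 13·(4,2)/20² = (0.1300,0.0650)
F = F_att + ΣF_rep = (-6.5863,-14.2412)
p' = p + 1/10·F = (10.3414,5.5759)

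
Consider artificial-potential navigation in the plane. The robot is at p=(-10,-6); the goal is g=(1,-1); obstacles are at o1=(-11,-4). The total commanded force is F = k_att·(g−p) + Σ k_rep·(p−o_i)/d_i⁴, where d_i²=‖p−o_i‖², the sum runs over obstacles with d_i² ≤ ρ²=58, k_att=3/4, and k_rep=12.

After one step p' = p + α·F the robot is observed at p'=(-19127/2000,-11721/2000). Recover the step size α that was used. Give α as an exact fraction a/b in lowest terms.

F_att = 3/4·(g−p) = 3/4·(11,5) = (8.2500,3.7500)
o1: d²=5 ≤ ρ²=58; F_rep = 12·(1,-2)/5² = (0.4800,-0.9600)
F = F_att + ΣF_rep = (8.7300,2.7900)
Δp = p'−p = (0.4365,0.1395); α = Δx/Fx = (873/2000) / (873/100) = 1/20
check: Δy/Fy = (279/2000) / (279/100) = 1/20 ✓

α = 1/20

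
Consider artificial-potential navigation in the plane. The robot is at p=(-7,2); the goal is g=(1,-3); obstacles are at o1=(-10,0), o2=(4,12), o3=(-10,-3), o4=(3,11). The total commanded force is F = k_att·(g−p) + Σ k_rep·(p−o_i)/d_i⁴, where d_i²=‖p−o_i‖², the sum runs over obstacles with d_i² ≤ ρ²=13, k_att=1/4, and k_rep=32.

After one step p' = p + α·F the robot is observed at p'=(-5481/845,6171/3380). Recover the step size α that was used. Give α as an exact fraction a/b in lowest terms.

F_att = 1/4·(g−p) = 1/4·(8,-5) = (2.0000,-1.2500)
o1: d²=13 ≤ ρ²=13; F_rep = 32·(3,2)/13² = (0.5680,0.3787)
o2: d²=221 > ρ²=13 → inactive
o3: d²=34 > ρ²=13 → inactive
o4: d²=181 > ρ²=13 → inactive
F = F_att + ΣF_rep = (2.5680,-0.8713)
Δp = p'−p = (0.5136,-0.1743); α = Δx/Fx = (434/845) / (434/169) = 1/5
check: Δy/Fy = (-589/3380) / (-589/676) = 1/5 ✓

α = 1/5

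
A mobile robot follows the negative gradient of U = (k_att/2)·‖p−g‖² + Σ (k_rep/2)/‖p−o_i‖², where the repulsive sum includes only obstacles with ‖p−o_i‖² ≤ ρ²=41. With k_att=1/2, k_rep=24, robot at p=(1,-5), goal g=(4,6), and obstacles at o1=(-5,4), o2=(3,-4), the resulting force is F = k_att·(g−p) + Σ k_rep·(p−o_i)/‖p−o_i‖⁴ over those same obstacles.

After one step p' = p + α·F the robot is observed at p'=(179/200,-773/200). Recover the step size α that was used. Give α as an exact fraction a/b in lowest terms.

F_att = 1/2·(g−p) = 1/2·(3,11) = (1.5000,5.5000)
o1: d²=117 > ρ²=41 → inactive
o2: d²=5 ≤ ρ²=41; F_rep = 24·(-2,-1)/5² = (-1.9200,-0.9600)
F = F_att + ΣF_rep = (-0.4200,4.5400)
Δp = p'−p = (-0.1050,1.1350); α = Δx/Fx = (-21/200) / (-21/50) = 1/4
check: Δy/Fy = (227/200) / (227/50) = 1/4 ✓

α = 1/4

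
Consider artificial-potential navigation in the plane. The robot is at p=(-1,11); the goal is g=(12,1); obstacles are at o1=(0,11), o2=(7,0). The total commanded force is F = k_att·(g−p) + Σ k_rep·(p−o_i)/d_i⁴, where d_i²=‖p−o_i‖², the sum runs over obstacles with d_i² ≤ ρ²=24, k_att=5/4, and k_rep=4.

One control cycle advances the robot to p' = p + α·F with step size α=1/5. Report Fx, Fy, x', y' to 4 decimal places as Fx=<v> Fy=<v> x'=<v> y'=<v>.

Fx=12.2500 Fy=-12.5000 x'=1.4500 y'=8.5000

F_att = 5/4·(g−p) = 5/4·(13,-10) = (16.2500,-12.5000)
o1: d²=1 ≤ ρ²=24; F_rep = 4·(-1,0)/1² = (-4.0000,0.0000)
o2: d²=185 > ρ²=24 → inactive
F = F_att + ΣF_rep = (12.2500,-12.5000)
p' = p + 1/5·F = (1.4500,8.5000)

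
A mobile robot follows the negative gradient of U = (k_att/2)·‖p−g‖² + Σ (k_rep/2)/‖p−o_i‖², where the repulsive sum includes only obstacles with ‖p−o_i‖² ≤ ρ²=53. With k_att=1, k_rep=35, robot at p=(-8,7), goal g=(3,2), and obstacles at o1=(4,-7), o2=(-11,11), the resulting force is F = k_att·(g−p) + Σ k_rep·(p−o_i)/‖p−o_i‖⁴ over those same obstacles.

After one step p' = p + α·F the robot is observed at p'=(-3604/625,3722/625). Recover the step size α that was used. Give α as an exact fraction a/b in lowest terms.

α = 1/5

F_att = 1·(g−p) = 1·(11,-5) = (11.0000,-5.0000)
o1: d²=340 > ρ²=53 → inactive
o2: d²=25 ≤ ρ²=53; F_rep = 35·(3,-4)/25² = (0.1680,-0.2240)
F = F_att + ΣF_rep = (11.1680,-5.2240)
Δp = p'−p = (2.2336,-1.0448); α = Δx/Fx = (1396/625) / (1396/125) = 1/5
check: Δy/Fy = (-653/625) / (-653/125) = 1/5 ✓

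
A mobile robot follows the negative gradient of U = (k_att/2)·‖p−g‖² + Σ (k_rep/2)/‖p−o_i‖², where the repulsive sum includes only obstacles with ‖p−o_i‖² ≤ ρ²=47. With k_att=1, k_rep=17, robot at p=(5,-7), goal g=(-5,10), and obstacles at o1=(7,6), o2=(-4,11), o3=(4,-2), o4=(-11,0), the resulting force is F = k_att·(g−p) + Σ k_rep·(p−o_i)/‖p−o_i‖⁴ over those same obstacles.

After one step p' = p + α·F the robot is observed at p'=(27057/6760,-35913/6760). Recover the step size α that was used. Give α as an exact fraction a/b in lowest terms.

F_att = 1·(g−p) = 1·(-10,17) = (-10.0000,17.0000)
o1: d²=173 > ρ²=47 → inactive
o2: d²=405 > ρ²=47 → inactive
o3: d²=26 ≤ ρ²=47; F_rep = 17·(1,-5)/26² = (0.0251,-0.1257)
o4: d²=305 > ρ²=47 → inactive
F = F_att + ΣF_rep = (-9.9749,16.8743)
Δp = p'−p = (-0.9975,1.6874); α = Δx/Fx = (-6743/6760) / (-6743/676) = 1/10
check: Δy/Fy = (11407/6760) / (11407/676) = 1/10 ✓

α = 1/10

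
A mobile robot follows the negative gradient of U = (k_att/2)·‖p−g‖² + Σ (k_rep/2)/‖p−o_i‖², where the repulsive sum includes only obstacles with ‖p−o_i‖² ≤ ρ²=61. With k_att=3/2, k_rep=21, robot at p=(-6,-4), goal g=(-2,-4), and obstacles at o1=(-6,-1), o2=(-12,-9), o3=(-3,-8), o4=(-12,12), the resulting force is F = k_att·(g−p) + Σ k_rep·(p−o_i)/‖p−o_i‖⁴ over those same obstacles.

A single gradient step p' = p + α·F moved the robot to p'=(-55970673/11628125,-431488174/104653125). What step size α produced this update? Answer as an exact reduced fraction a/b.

F_att = 3/2·(g−p) = 3/2·(4,0) = (6.0000,0.0000)
o1: d²=9 ≤ ρ²=61; F_rep = 21·(0,-3)/9² = (0.0000,-0.7778)
o2: d²=61 ≤ ρ²=61; F_rep = 21·(6,5)/61² = (0.0339,0.0282)
o3: d²=25 ≤ ρ²=61; F_rep = 21·(-3,4)/25² = (-0.1008,0.1344)
o4: d²=292 > ρ²=61 → inactive
F = F_att + ΣF_rep = (5.9331,-0.6152)
Δp = p'−p = (1.1866,-0.1230); α = Δx/Fx = (13798077/11628125) / (13798077/2325625) = 1/5
check: Δy/Fy = (-12875674/104653125) / (-12875674/20930625) = 1/5 ✓

α = 1/5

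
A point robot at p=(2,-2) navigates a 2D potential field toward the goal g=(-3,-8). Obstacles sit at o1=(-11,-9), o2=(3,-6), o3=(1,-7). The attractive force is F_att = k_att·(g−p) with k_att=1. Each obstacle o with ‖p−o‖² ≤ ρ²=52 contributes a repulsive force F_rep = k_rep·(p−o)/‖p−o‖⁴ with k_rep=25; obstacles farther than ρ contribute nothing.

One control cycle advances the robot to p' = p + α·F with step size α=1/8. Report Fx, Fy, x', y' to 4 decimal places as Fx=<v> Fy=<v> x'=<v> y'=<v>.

Fx=-5.0495 Fy=-5.4691 x'=1.3688 y'=-2.6836

F_att = 1·(g−p) = 1·(-5,-6) = (-5.0000,-6.0000)
o1: d²=218 > ρ²=52 → inactive
o2: d²=17 ≤ ρ²=52; F_rep = 25·(-1,4)/17² = (-0.0865,0.3460)
o3: d²=26 ≤ ρ²=52; F_rep = 25·(1,5)/26² = (0.0370,0.1849)
F = F_att + ΣF_rep = (-5.0495,-5.4691)
p' = p + 1/8·F = (1.3688,-2.6836)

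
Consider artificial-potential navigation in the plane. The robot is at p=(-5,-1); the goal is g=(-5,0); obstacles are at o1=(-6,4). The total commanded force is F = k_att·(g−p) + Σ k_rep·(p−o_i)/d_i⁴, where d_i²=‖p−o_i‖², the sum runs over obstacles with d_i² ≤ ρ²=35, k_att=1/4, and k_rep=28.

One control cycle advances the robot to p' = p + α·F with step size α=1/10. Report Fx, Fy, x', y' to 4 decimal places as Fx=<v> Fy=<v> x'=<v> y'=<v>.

Fx=0.0414 Fy=0.0429 x'=-4.9959 y'=-0.9957

F_att = 1/4·(g−p) = 1/4·(0,1) = (0.0000,0.2500)
o1: d²=26 ≤ ρ²=35; F_rep = 28·(1,-5)/26² = (0.0414,-0.2071)
F = F_att + ΣF_rep = (0.0414,0.0429)
p' = p + 1/10·F = (-4.9959,-0.9957)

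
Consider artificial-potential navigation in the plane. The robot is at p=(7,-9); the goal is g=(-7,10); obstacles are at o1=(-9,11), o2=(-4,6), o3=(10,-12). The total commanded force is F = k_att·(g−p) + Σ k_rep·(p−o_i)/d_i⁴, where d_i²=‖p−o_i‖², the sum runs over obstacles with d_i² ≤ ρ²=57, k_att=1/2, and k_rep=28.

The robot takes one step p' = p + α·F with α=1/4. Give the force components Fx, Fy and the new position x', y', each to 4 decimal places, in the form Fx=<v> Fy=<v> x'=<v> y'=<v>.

Fx=-7.2593 Fy=9.7593 x'=5.1852 y'=-6.5602

F_att = 1/2·(g−p) = 1/2·(-14,19) = (-7.0000,9.5000)
o1: d²=656 > ρ²=57 → inactive
o2: d²=346 > ρ²=57 → inactive
o3: d²=18 ≤ ρ²=57; F_rep = 28·(-3,3)/18² = (-0.2593,0.2593)
F = F_att + ΣF_rep = (-7.2593,9.7593)
p' = p + 1/4·F = (5.1852,-6.5602)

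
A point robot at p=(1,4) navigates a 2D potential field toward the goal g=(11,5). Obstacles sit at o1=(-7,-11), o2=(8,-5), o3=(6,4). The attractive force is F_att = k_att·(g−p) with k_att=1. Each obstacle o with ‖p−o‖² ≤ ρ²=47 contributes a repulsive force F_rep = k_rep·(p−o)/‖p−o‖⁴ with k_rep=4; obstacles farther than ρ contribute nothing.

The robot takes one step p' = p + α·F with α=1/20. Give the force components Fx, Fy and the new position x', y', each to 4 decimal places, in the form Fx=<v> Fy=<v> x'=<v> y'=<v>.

F_att = 1·(g−p) = 1·(10,1) = (10.0000,1.0000)
o1: d²=289 > ρ²=47 → inactive
o2: d²=130 > ρ²=47 → inactive
o3: d²=25 ≤ ρ²=47; F_rep = 4·(-5,0)/25² = (-0.0320,0.0000)
F = F_att + ΣF_rep = (9.9680,1.0000)
p' = p + 1/20·F = (1.4984,4.0500)

Fx=9.9680 Fy=1.0000 x'=1.4984 y'=4.0500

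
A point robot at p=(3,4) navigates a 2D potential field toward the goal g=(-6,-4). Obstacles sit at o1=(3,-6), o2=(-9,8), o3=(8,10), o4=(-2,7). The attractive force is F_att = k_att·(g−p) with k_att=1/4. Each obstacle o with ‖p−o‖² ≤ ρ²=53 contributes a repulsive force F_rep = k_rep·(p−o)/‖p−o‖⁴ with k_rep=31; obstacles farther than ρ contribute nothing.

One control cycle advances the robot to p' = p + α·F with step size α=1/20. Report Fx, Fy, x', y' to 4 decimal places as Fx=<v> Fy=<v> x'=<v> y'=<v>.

F_att = 1/4·(g−p) = 1/4·(-9,-8) = (-2.2500,-2.0000)
o1: d²=100 > ρ²=53 → inactive
o2: d²=160 > ρ²=53 → inactive
o3: d²=61 > ρ²=53 → inactive
o4: d²=34 ≤ ρ²=53; F_rep = 31·(5,-3)/34² = (0.1341,-0.0804)
F = F_att + ΣF_rep = (-2.1159,-2.0804)
p' = p + 1/20·F = (2.8942,3.8960)

Fx=-2.1159 Fy=-2.0804 x'=2.8942 y'=3.8960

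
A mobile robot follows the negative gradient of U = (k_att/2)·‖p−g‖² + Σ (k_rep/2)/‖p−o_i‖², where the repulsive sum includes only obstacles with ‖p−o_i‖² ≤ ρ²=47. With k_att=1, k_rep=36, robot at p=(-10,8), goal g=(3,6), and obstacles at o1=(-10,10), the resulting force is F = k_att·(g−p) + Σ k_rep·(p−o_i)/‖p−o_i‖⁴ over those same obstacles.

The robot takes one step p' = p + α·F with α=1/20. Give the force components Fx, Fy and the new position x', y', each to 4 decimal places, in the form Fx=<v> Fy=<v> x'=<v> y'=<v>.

Fx=13.0000 Fy=-6.5000 x'=-9.3500 y'=7.6750

F_att = 1·(g−p) = 1·(13,-2) = (13.0000,-2.0000)
o1: d²=4 ≤ ρ²=47; F_rep = 36·(0,-2)/4² = (0.0000,-4.5000)
F = F_att + ΣF_rep = (13.0000,-6.5000)
p' = p + 1/20·F = (-9.3500,7.6750)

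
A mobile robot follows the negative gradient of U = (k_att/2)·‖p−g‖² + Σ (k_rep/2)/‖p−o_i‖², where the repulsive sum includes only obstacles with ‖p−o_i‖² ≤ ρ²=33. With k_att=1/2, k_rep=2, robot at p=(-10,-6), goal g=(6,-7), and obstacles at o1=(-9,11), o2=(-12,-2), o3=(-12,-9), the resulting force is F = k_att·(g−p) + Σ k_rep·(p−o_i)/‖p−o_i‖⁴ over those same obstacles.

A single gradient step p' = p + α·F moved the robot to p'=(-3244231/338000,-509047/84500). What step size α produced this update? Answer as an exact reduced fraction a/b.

α = 1/20

F_att = 1/2·(g−p) = 1/2·(16,-1) = (8.0000,-0.5000)
o1: d²=290 > ρ²=33 → inactive
o2: d²=20 ≤ ρ²=33; F_rep = 2·(2,-4)/20² = (0.0100,-0.0200)
o3: d²=13 ≤ ρ²=33; F_rep = 2·(2,3)/13² = (0.0237,0.0355)
F = F_att + ΣF_rep = (8.0337,-0.4845)
Δp = p'−p = (0.4017,-0.0242); α = Δx/Fx = (135769/338000) / (135769/16900) = 1/20
check: Δy/Fy = (-2047/84500) / (-2047/4225) = 1/20 ✓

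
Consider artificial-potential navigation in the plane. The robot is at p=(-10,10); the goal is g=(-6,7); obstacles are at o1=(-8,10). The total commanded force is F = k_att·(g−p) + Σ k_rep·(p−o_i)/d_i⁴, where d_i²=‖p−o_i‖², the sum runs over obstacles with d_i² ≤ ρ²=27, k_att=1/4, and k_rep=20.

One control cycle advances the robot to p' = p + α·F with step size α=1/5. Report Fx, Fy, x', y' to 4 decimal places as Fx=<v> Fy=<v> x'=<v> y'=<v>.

F_att = 1/4·(g−p) = 1/4·(4,-3) = (1.0000,-0.7500)
o1: d²=4 ≤ ρ²=27; F_rep = 20·(-2,0)/4² = (-2.5000,0.0000)
F = F_att + ΣF_rep = (-1.5000,-0.7500)
p' = p + 1/5·F = (-10.3000,9.8500)

Fx=-1.5000 Fy=-0.7500 x'=-10.3000 y'=9.8500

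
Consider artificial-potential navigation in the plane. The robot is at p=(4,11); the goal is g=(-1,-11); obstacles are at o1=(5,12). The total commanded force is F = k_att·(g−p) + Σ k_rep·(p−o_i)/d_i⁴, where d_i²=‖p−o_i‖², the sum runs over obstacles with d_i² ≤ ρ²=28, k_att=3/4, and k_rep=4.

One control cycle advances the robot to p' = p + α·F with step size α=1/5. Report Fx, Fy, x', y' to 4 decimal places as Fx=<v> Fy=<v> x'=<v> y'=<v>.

F_att = 3/4·(g−p) = 3/4·(-5,-22) = (-3.7500,-16.5000)
o1: d²=2 ≤ ρ²=28; F_rep = 4·(-1,-1)/2² = (-1.0000,-1.0000)
F = F_att + ΣF_rep = (-4.7500,-17.5000)
p' = p + 1/5·F = (3.0500,7.5000)

Fx=-4.7500 Fy=-17.5000 x'=3.0500 y'=7.5000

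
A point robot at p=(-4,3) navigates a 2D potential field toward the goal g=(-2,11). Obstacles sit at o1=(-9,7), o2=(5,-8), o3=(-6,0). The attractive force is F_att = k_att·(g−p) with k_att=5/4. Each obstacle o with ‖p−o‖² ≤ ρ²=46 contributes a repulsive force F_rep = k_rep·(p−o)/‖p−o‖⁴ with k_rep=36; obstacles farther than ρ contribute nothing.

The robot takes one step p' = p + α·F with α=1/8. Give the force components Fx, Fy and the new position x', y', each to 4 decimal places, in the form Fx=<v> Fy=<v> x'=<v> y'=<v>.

Fx=3.0331 Fy=10.5534 x'=-3.6209 y'=4.3192

F_att = 5/4·(g−p) = 5/4·(2,8) = (2.5000,10.0000)
o1: d²=41 ≤ ρ²=46; F_rep = 36·(5,-4)/41² = (0.1071,-0.0857)
o2: d²=202 > ρ²=46 → inactive
o3: d²=13 ≤ ρ²=46; F_rep = 36·(2,3)/13² = (0.4260,0.6391)
F = F_att + ΣF_rep = (3.0331,10.5534)
p' = p + 1/8·F = (-3.6209,4.3192)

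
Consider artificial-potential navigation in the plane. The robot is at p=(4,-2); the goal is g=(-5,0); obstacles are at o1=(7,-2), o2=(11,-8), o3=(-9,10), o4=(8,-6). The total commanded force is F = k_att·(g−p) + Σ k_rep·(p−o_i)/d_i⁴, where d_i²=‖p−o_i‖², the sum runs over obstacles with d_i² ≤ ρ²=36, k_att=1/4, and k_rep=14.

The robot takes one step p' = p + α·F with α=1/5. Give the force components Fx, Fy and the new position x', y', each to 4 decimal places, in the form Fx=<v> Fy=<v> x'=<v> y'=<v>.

F_att = 1/4·(g−p) = 1/4·(-9,2) = (-2.2500,0.5000)
o1: d²=9 ≤ ρ²=36; F_rep = 14·(-3,0)/9² = (-0.5185,0.0000)
o2: d²=85 > ρ²=36 → inactive
o3: d²=313 > ρ²=36 → inactive
o4: d²=32 ≤ ρ²=36; F_rep = 14·(-4,4)/32² = (-0.0547,0.0547)
F = F_att + ΣF_rep = (-2.8232,0.5547)
p' = p + 1/5·F = (3.4354,-1.8891)

Fx=-2.8232 Fy=0.5547 x'=3.4354 y'=-1.8891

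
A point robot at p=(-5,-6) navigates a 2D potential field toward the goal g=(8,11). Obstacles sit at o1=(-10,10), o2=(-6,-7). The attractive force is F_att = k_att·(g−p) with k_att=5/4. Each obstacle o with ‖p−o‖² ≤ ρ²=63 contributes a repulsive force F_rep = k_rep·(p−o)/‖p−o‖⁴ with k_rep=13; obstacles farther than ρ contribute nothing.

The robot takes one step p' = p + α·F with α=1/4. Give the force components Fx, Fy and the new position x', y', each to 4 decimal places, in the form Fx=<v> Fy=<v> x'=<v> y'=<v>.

F_att = 5/4·(g−p) = 5/4·(13,17) = (16.2500,21.2500)
o1: d²=281 > ρ²=63 → inactive
o2: d²=2 ≤ ρ²=63; F_rep = 13·(1,1)/2² = (3.2500,3.2500)
F = F_att + ΣF_rep = (19.5000,24.5000)
p' = p + 1/4·F = (-0.1250,0.1250)

Fx=19.5000 Fy=24.5000 x'=-0.1250 y'=0.1250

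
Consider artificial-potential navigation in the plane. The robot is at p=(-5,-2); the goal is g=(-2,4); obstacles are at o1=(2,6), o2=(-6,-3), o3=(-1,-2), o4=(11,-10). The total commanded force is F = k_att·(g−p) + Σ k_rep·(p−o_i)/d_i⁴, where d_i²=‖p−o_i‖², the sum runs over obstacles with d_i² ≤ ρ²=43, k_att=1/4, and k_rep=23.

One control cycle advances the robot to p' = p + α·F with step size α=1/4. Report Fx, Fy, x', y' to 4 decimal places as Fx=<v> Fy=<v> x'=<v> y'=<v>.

Fx=6.1406 Fy=7.2500 x'=-3.4648 y'=-0.1875

F_att = 1/4·(g−p) = 1/4·(3,6) = (0.7500,1.5000)
o1: d²=113 > ρ²=43 → inactive
o2: d²=2 ≤ ρ²=43; F_rep = 23·(1,1)/2² = (5.7500,5.7500)
o3: d²=16 ≤ ρ²=43; F_rep = 23·(-4,0)/16² = (-0.3594,0.0000)
o4: d²=320 > ρ²=43 → inactive
F = F_att + ΣF_rep = (6.1406,7.2500)
p' = p + 1/4·F = (-3.4648,-0.1875)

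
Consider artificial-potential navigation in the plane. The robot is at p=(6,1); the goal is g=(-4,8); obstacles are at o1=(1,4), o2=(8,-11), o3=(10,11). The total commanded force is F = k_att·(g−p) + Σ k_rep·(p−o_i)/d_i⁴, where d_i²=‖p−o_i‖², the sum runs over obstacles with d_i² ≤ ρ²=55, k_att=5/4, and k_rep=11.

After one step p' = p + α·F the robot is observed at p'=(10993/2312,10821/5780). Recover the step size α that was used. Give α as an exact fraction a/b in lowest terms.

F_att = 5/4·(g−p) = 5/4·(-10,7) = (-12.5000,8.7500)
o1: d²=34 ≤ ρ²=55; F_rep = 11·(5,-3)/34² = (0.0476,-0.0285)
o2: d²=148 > ρ²=55 → inactive
o3: d²=116 > ρ²=55 → inactive
F = F_att + ΣF_rep = (-12.4524,8.7215)
Δp = p'−p = (-1.2452,0.8721); α = Δx/Fx = (-2879/2312) / (-14395/1156) = 1/10
check: Δy/Fy = (5041/5780) / (5041/578) = 1/10 ✓

α = 1/10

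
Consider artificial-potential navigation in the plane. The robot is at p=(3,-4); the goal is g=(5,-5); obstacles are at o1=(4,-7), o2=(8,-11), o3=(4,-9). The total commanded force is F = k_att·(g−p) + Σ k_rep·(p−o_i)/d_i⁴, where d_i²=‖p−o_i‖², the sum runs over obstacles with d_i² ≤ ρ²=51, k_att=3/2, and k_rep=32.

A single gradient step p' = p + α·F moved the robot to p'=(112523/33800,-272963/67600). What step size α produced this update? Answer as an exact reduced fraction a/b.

α = 1/8

F_att = 3/2·(g−p) = 3/2·(2,-1) = (3.0000,-1.5000)
o1: d²=10 ≤ ρ²=51; F_rep = 32·(-1,3)/10² = (-0.3200,0.9600)
o2: d²=74 > ρ²=51 → inactive
o3: d²=26 ≤ ρ²=51; F_rep = 32·(-1,5)/26² = (-0.0473,0.2367)
F = F_att + ΣF_rep = (2.6327,-0.3033)
Δp = p'−p = (0.3291,-0.0379); α = Δx/Fx = (11123/33800) / (11123/4225) = 1/8
check: Δy/Fy = (-2563/67600) / (-2563/8450) = 1/8 ✓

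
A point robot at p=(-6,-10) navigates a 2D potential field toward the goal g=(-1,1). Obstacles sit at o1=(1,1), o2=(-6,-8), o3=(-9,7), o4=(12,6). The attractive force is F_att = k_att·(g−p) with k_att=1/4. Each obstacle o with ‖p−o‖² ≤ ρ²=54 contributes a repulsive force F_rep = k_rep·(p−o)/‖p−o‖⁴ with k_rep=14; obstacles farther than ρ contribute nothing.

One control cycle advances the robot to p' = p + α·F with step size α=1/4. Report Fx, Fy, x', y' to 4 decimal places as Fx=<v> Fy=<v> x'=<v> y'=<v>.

Fx=1.2500 Fy=1.0000 x'=-5.6875 y'=-9.7500

F_att = 1/4·(g−p) = 1/4·(5,11) = (1.2500,2.7500)
o1: d²=170 > ρ²=54 → inactive
o2: d²=4 ≤ ρ²=54; F_rep = 14·(0,-2)/4² = (0.0000,-1.7500)
o3: d²=298 > ρ²=54 → inactive
o4: d²=580 > ρ²=54 → inactive
F = F_att + ΣF_rep = (1.2500,1.0000)
p' = p + 1/4·F = (-5.6875,-9.7500)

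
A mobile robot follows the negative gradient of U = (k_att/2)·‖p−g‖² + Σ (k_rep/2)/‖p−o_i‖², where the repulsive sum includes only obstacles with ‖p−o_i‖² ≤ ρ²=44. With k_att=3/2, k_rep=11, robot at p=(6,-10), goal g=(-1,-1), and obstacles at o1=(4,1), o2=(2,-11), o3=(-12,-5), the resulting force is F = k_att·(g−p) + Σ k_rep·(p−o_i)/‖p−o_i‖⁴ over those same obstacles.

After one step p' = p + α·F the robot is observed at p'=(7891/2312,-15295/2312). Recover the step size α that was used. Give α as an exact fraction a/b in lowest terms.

F_att = 3/2·(g−p) = 3/2·(-7,9) = (-10.5000,13.5000)
o1: d²=125 > ρ²=44 → inactive
o2: d²=17 ≤ ρ²=44; F_rep = 11·(4,1)/17² = (0.1522,0.0381)
o3: d²=349 > ρ²=44 → inactive
F = F_att + ΣF_rep = (-10.3478,13.5381)
Δp = p'−p = (-2.5869,3.3845); α = Δx/Fx = (-5981/2312) / (-5981/578) = 1/4
check: Δy/Fy = (7825/2312) / (7825/578) = 1/4 ✓

α = 1/4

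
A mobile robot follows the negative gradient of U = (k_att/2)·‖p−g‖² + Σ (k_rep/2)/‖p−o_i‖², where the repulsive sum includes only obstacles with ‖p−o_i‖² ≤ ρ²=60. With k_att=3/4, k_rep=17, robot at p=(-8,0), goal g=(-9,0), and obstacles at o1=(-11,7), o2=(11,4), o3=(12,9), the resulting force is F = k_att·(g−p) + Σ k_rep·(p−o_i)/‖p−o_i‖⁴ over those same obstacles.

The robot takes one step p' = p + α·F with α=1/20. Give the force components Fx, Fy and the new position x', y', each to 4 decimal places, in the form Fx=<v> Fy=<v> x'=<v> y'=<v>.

Fx=-0.7348 Fy=-0.0354 x'=-8.0367 y'=-0.0018

F_att = 3/4·(g−p) = 3/4·(-1,0) = (-0.7500,0.0000)
o1: d²=58 ≤ ρ²=60; F_rep = 17·(3,-7)/58² = (0.0152,-0.0354)
o2: d²=377 > ρ²=60 → inactive
o3: d²=481 > ρ²=60 → inactive
F = F_att + ΣF_rep = (-0.7348,-0.0354)
p' = p + 1/20·F = (-8.0367,-0.0018)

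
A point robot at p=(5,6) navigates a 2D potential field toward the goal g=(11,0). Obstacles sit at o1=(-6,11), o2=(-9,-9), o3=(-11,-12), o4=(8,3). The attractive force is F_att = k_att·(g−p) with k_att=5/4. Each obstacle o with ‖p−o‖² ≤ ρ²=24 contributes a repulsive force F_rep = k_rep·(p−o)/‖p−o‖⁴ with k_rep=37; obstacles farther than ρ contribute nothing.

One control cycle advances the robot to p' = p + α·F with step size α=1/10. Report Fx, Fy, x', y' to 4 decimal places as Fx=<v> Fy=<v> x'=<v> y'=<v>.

Fx=7.1574 Fy=-7.1574 x'=5.7157 y'=5.2843

F_att = 5/4·(g−p) = 5/4·(6,-6) = (7.5000,-7.5000)
o1: d²=146 > ρ²=24 → inactive
o2: d²=421 > ρ²=24 → inactive
o3: d²=580 > ρ²=24 → inactive
o4: d²=18 ≤ ρ²=24; F_rep = 37·(-3,3)/18² = (-0.3426,0.3426)
F = F_att + ΣF_rep = (7.1574,-7.1574)
p' = p + 1/10·F = (5.7157,5.2843)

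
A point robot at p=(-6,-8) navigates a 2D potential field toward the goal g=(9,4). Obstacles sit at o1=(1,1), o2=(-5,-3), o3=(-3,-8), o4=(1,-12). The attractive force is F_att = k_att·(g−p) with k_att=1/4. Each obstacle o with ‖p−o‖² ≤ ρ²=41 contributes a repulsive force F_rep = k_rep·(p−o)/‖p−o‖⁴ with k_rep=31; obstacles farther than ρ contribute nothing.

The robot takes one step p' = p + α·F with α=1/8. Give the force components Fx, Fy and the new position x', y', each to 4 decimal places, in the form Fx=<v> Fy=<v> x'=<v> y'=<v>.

F_att = 1/4·(g−p) = 1/4·(15,12) = (3.7500,3.0000)
o1: d²=130 > ρ²=41 → inactive
o2: d²=26 ≤ ρ²=41; F_rep = 31·(-1,-5)/26² = (-0.0459,-0.2293)
o3: d²=9 ≤ ρ²=41; F_rep = 31·(-3,0)/9² = (-1.1481,0.0000)
o4: d²=65 > ρ²=41 → inactive
F = F_att + ΣF_rep = (2.5560,2.7707)
p' = p + 1/8·F = (-5.6805,-7.6537)

Fx=2.5560 Fy=2.7707 x'=-5.6805 y'=-7.6537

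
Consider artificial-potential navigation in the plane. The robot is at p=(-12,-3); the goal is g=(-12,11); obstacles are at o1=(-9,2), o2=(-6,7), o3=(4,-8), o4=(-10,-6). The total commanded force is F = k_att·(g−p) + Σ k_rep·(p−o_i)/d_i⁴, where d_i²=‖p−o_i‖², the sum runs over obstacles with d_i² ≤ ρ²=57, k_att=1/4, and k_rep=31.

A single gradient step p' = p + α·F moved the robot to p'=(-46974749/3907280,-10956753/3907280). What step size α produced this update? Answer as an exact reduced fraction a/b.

α = 1/20

F_att = 1/4·(g−p) = 1/4·(0,14) = (0.0000,3.5000)
o1: d²=34 ≤ ρ²=57; F_rep = 31·(-3,-5)/34² = (-0.0804,-0.1341)
o2: d²=136 > ρ²=57 → inactive
o3: d²=281 > ρ²=57 → inactive
o4: d²=13 ≤ ρ²=57; F_rep = 31·(-2,3)/13² = (-0.3669,0.5503)
F = F_att + ΣF_rep = (-0.4473,3.9162)
Δp = p'−p = (-0.0224,0.1958); α = Δx/Fx = (-87389/3907280) / (-87389/195364) = 1/20
check: Δy/Fy = (765087/3907280) / (765087/195364) = 1/20 ✓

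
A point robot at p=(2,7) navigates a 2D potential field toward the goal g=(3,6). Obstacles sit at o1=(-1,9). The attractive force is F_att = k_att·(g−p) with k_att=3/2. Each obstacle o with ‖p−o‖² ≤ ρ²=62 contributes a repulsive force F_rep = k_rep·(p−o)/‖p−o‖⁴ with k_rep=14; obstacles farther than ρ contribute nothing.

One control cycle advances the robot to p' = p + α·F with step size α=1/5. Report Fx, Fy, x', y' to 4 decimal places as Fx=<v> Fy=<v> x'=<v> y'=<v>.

F_att = 3/2·(g−p) = 3/2·(1,-1) = (1.5000,-1.5000)
o1: d²=13 ≤ ρ²=62; F_rep = 14·(3,-2)/13² = (0.2485,-0.1657)
F = F_att + ΣF_rep = (1.7485,-1.6657)
p' = p + 1/5·F = (2.3497,6.6669)

Fx=1.7485 Fy=-1.6657 x'=2.3497 y'=6.6669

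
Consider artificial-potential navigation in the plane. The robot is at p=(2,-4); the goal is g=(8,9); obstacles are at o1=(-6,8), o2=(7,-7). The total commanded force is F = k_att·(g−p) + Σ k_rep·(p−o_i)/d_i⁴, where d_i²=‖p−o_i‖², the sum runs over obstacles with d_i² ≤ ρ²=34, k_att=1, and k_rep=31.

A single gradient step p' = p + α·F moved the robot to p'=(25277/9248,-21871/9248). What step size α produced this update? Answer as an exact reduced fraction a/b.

α = 1/8

F_att = 1·(g−p) = 1·(6,13) = (6.0000,13.0000)
o1: d²=208 > ρ²=34 → inactive
o2: d²=34 ≤ ρ²=34; F_rep = 31·(-5,3)/34² = (-0.1341,0.0804)
F = F_att + ΣF_rep = (5.8659,13.0804)
Δp = p'−p = (0.7332,1.6351); α = Δx/Fx = (6781/9248) / (6781/1156) = 1/8
check: Δy/Fy = (15121/9248) / (15121/1156) = 1/8 ✓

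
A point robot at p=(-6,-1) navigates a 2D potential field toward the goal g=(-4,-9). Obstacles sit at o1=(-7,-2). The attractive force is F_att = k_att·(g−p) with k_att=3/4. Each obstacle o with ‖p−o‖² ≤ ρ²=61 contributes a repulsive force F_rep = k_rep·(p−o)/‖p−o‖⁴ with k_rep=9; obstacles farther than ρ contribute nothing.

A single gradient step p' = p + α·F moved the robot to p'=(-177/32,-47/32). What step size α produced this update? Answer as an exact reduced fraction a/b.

F_att = 3/4·(g−p) = 3/4·(2,-8) = (1.5000,-6.0000)
o1: d²=2 ≤ ρ²=61; F_rep = 9·(1,1)/2² = (2.2500,2.2500)
F = F_att + ΣF_rep = (3.7500,-3.7500)
Δp = p'−p = (0.4688,-0.4688); α = Δx/Fx = (15/32) / (15/4) = 1/8
check: Δy/Fy = (-15/32) / (-15/4) = 1/8 ✓

α = 1/8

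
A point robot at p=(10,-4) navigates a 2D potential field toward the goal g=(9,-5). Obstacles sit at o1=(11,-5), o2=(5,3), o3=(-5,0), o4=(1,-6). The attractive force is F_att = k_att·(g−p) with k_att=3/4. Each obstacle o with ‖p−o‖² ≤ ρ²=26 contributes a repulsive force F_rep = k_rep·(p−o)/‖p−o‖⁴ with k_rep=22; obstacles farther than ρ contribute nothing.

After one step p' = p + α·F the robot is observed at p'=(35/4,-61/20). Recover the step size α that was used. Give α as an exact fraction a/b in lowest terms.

F_att = 3/4·(g−p) = 3/4·(-1,-1) = (-0.7500,-0.7500)
o1: d²=2 ≤ ρ²=26; F_rep = 22·(-1,1)/2² = (-5.5000,5.5000)
o2: d²=74 > ρ²=26 → inactive
o3: d²=241 > ρ²=26 → inactive
o4: d²=85 > ρ²=26 → inactive
F = F_att + ΣF_rep = (-6.2500,4.7500)
Δp = p'−p = (-1.2500,0.9500); α = Δx/Fx = (-5/4) / (-25/4) = 1/5
check: Δy/Fy = (19/20) / (19/4) = 1/5 ✓

α = 1/5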